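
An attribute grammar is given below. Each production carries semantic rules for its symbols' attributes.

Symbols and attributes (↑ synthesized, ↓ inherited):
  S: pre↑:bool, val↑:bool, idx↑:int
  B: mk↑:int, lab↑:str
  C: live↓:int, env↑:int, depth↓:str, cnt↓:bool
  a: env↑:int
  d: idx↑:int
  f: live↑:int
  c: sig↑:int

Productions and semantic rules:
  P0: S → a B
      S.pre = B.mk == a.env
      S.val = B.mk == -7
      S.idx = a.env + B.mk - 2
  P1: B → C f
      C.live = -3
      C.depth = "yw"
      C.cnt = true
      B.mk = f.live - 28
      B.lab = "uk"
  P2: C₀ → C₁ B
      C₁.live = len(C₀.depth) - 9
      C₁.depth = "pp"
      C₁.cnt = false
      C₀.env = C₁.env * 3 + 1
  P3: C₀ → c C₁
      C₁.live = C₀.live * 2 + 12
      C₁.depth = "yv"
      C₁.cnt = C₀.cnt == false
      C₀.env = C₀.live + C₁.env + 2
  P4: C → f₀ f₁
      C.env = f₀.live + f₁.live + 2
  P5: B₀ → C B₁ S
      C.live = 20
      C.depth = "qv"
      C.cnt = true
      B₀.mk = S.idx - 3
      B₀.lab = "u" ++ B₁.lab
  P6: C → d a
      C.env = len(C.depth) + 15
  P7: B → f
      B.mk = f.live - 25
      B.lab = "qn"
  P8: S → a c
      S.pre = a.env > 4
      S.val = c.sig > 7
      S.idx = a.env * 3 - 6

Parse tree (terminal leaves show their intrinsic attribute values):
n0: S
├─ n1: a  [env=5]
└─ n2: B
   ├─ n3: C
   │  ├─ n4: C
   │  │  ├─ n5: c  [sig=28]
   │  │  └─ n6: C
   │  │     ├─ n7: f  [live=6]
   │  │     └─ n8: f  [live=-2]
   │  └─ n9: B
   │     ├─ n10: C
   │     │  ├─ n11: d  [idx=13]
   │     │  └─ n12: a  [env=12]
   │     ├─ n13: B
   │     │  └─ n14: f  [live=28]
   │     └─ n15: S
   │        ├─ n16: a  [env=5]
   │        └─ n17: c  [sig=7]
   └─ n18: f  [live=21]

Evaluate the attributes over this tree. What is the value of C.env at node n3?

1. n1.env = 5  [terminal]
2. n3.live = -3  [-3]
3. n3.depth = "yw"  ["yw"]
4. n3.cnt = true  [true]
5. n4.live = -7  [len(C₀.depth) - 9]
6. n4.depth = "pp"  ["pp"]
7. n4.cnt = false  [false]
8. n5.sig = 28  [terminal]
9. n6.live = -2  [C₀.live * 2 + 12]
10. n6.depth = "yv"  ["yv"]
11. n6.cnt = true  [C₀.cnt == false]
12. n7.live = 6  [terminal]
13. n8.live = -2  [terminal]
14. n6.env = 6  [f₀.live + f₁.live + 2]
15. n4.env = 1  [C₀.live + C₁.env + 2]
16. n10.live = 20  [20]
17. n10.depth = "qv"  ["qv"]
18. n10.cnt = true  [true]
19. n11.idx = 13  [terminal]
20. n12.env = 12  [terminal]
21. n10.env = 17  [len(C.depth) + 15]
22. n14.live = 28  [terminal]
23. n13.mk = 3  [f.live - 25]
24. n13.lab = "qn"  ["qn"]
25. n16.env = 5  [terminal]
26. n17.sig = 7  [terminal]
27. n15.pre = true  [a.env > 4]
28. n15.val = false  [c.sig > 7]
29. n15.idx = 9  [a.env * 3 - 6]
30. n9.mk = 6  [S.idx - 3]
31. n9.lab = "uqn"  ["u" ++ B₁.lab]
32. n3.env = 4  [C₁.env * 3 + 1]
33. n18.live = 21  [terminal]
34. n2.mk = -7  [f.live - 28]
35. n2.lab = "uk"  ["uk"]
36. n0.pre = false  [B.mk == a.env]
37. n0.val = true  [B.mk == -7]
38. n0.idx = -4  [a.env + B.mk - 2]

4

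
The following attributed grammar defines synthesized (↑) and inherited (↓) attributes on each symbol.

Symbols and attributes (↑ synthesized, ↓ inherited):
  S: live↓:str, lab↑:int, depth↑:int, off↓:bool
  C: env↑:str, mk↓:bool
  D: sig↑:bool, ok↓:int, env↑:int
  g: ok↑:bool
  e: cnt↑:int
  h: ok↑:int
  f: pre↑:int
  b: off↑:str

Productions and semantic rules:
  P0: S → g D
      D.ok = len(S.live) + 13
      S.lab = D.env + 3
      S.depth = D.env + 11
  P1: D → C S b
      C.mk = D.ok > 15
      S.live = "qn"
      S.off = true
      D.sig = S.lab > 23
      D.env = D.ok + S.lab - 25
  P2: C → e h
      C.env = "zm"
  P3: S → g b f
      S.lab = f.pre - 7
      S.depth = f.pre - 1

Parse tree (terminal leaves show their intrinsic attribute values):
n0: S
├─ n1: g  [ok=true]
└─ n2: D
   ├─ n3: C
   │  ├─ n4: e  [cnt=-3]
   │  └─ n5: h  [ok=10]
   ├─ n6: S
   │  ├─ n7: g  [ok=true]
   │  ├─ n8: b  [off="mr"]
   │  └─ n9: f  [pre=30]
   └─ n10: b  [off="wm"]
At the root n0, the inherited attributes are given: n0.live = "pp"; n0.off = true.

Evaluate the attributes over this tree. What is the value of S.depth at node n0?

24

1. n0.live = "pp"  [given at root]
2. n0.off = true  [given at root]
3. n1.ok = true  [terminal]
4. n2.ok = 15  [len(S.live) + 13]
5. n3.mk = false  [D.ok > 15]
6. n4.cnt = -3  [terminal]
7. n5.ok = 10  [terminal]
8. n3.env = "zm"  ["zm"]
9. n6.live = "qn"  ["qn"]
10. n6.off = true  [true]
11. n7.ok = true  [terminal]
12. n8.off = "mr"  [terminal]
13. n9.pre = 30  [terminal]
14. n6.lab = 23  [f.pre - 7]
15. n6.depth = 29  [f.pre - 1]
16. n10.off = "wm"  [terminal]
17. n2.sig = false  [S.lab > 23]
18. n2.env = 13  [D.ok + S.lab - 25]
19. n0.lab = 16  [D.env + 3]
20. n0.depth = 24  [D.env + 11]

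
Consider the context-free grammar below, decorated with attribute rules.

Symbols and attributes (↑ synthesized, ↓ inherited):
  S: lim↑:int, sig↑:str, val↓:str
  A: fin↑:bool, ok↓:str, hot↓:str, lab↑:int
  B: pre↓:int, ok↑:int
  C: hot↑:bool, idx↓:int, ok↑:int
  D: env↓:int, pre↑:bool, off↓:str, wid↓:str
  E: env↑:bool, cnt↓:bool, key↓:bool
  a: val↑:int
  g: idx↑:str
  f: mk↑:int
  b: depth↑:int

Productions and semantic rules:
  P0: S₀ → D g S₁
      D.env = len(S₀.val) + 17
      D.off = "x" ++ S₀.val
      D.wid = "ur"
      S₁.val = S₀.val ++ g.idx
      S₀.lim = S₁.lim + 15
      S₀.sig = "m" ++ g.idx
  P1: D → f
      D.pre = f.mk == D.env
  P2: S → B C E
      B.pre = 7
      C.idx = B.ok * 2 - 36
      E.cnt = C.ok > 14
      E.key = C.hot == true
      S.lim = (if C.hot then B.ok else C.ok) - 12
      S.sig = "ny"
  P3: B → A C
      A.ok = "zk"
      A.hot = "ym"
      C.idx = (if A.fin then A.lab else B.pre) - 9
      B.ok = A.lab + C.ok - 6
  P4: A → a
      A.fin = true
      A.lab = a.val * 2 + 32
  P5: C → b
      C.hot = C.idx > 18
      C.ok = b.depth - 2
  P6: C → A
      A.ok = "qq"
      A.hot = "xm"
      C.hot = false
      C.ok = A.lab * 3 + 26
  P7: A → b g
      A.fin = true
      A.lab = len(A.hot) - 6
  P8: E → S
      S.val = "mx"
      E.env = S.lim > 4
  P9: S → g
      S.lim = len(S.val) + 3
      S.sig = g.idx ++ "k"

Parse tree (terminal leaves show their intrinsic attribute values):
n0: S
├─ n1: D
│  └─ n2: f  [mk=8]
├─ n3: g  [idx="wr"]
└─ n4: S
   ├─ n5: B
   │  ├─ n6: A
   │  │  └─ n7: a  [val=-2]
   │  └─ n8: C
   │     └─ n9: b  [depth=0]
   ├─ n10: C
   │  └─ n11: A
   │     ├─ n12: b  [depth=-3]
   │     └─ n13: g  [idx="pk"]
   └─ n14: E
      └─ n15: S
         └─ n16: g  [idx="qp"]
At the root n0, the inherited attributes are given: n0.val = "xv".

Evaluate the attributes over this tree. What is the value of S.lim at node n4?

1. n0.val = "xv"  [given at root]
2. n1.env = 19  [len(S₀.val) + 17]
3. n1.off = "xxv"  ["x" ++ S₀.val]
4. n1.wid = "ur"  ["ur"]
5. n2.mk = 8  [terminal]
6. n1.pre = false  [f.mk == D.env]
7. n3.idx = "wr"  [terminal]
8. n4.val = "xvwr"  [S₀.val ++ g.idx]
9. n5.pre = 7  [7]
10. n6.ok = "zk"  ["zk"]
11. n6.hot = "ym"  ["ym"]
12. n7.val = -2  [terminal]
13. n6.fin = true  [true]
14. n6.lab = 28  [a.val * 2 + 32]
15. n8.idx = 19  [(if A.fin then A.lab else B.pre) - 9]
16. n9.depth = 0  [terminal]
17. n8.hot = true  [C.idx > 18]
18. n8.ok = -2  [b.depth - 2]
19. n5.ok = 20  [A.lab + C.ok - 6]
20. n10.idx = 4  [B.ok * 2 - 36]
21. n11.ok = "qq"  ["qq"]
22. n11.hot = "xm"  ["xm"]
23. n12.depth = -3  [terminal]
24. n13.idx = "pk"  [terminal]
25. n11.fin = true  [true]
26. n11.lab = -4  [len(A.hot) - 6]
27. n10.hot = false  [false]
28. n10.ok = 14  [A.lab * 3 + 26]
29. n14.cnt = false  [C.ok > 14]
30. n14.key = false  [C.hot == true]
31. n15.val = "mx"  ["mx"]
32. n16.idx = "qp"  [terminal]
33. n15.lim = 5  [len(S.val) + 3]
34. n15.sig = "qpk"  [g.idx ++ "k"]
35. n14.env = true  [S.lim > 4]
36. n4.lim = 2  [(if C.hot then B.ok else C.ok) - 12]
37. n4.sig = "ny"  ["ny"]
38. n0.lim = 17  [S₁.lim + 15]
39. n0.sig = "mwr"  ["m" ++ g.idx]

2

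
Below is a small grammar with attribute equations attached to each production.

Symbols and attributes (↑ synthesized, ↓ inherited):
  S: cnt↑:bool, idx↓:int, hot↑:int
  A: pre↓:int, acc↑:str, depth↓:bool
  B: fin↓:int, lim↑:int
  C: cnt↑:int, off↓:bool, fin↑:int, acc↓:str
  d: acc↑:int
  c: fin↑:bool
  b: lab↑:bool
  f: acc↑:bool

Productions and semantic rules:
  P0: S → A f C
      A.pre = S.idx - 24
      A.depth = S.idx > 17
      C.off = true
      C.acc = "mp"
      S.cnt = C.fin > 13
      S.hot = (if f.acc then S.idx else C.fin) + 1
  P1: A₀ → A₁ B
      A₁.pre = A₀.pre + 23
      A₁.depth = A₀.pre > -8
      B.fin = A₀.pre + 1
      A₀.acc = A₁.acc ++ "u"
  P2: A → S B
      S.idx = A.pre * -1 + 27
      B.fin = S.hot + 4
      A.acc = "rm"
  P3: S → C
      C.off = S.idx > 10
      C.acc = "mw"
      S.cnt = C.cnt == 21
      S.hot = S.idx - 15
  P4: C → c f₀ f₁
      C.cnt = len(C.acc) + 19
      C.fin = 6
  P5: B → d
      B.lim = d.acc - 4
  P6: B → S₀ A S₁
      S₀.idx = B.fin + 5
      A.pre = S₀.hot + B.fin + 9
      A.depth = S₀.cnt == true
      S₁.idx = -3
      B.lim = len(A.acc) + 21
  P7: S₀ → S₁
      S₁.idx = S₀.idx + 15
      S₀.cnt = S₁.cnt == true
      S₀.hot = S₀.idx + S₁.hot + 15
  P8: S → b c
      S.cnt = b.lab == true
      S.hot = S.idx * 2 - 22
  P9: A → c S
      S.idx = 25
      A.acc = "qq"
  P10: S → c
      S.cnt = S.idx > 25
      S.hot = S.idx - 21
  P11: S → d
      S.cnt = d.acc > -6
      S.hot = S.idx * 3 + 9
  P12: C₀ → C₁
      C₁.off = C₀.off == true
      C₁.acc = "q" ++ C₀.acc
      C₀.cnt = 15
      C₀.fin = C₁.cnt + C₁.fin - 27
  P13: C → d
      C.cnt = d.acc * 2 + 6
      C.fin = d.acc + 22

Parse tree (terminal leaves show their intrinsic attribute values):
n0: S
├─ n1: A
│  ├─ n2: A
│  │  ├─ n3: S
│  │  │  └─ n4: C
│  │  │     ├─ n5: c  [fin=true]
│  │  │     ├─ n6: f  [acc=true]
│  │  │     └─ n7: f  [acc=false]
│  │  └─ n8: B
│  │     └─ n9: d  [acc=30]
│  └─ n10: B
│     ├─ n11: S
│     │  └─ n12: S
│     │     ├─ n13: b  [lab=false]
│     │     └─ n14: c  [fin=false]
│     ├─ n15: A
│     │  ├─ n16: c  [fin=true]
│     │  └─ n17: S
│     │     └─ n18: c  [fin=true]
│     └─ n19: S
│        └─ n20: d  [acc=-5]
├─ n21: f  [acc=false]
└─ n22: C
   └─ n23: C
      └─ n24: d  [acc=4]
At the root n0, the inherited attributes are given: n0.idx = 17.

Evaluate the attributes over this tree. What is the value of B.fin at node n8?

1. n0.idx = 17  [given at root]
2. n1.pre = -7  [S.idx - 24]
3. n1.depth = false  [S.idx > 17]
4. n2.pre = 16  [A₀.pre + 23]
5. n2.depth = true  [A₀.pre > -8]
6. n3.idx = 11  [A.pre * -1 + 27]
7. n4.off = true  [S.idx > 10]
8. n4.acc = "mw"  ["mw"]
9. n5.fin = true  [terminal]
10. n6.acc = true  [terminal]
11. n7.acc = false  [terminal]
12. n4.cnt = 21  [len(C.acc) + 19]
13. n4.fin = 6  [6]
14. n3.cnt = true  [C.cnt == 21]
15. n3.hot = -4  [S.idx - 15]
16. n8.fin = 0  [S.hot + 4]
17. n9.acc = 30  [terminal]
18. n8.lim = 26  [d.acc - 4]
19. n2.acc = "rm"  ["rm"]
20. n10.fin = -6  [A₀.pre + 1]
21. n11.idx = -1  [B.fin + 5]
22. n12.idx = 14  [S₀.idx + 15]
23. n13.lab = false  [terminal]
24. n14.fin = false  [terminal]
25. n12.cnt = false  [b.lab == true]
26. n12.hot = 6  [S.idx * 2 - 22]
27. n11.cnt = false  [S₁.cnt == true]
28. n11.hot = 20  [S₀.idx + S₁.hot + 15]
29. n15.pre = 23  [S₀.hot + B.fin + 9]
30. n15.depth = false  [S₀.cnt == true]
31. n16.fin = true  [terminal]
32. n17.idx = 25  [25]
33. n18.fin = true  [terminal]
34. n17.cnt = false  [S.idx > 25]
35. n17.hot = 4  [S.idx - 21]
36. n15.acc = "qq"  ["qq"]
37. n19.idx = -3  [-3]
38. n20.acc = -5  [terminal]
39. n19.cnt = true  [d.acc > -6]
40. n19.hot = 0  [S.idx * 3 + 9]
41. n10.lim = 23  [len(A.acc) + 21]
42. n1.acc = "rmu"  [A₁.acc ++ "u"]
43. n21.acc = false  [terminal]
44. n22.off = true  [true]
45. n22.acc = "mp"  ["mp"]
46. n23.off = true  [C₀.off == true]
47. n23.acc = "qmp"  ["q" ++ C₀.acc]
48. n24.acc = 4  [terminal]
49. n23.cnt = 14  [d.acc * 2 + 6]
50. n23.fin = 26  [d.acc + 22]
51. n22.cnt = 15  [15]
52. n22.fin = 13  [C₁.cnt + C₁.fin - 27]
53. n0.cnt = false  [C.fin > 13]
54. n0.hot = 14  [(if f.acc then S.idx else C.fin) + 1]

0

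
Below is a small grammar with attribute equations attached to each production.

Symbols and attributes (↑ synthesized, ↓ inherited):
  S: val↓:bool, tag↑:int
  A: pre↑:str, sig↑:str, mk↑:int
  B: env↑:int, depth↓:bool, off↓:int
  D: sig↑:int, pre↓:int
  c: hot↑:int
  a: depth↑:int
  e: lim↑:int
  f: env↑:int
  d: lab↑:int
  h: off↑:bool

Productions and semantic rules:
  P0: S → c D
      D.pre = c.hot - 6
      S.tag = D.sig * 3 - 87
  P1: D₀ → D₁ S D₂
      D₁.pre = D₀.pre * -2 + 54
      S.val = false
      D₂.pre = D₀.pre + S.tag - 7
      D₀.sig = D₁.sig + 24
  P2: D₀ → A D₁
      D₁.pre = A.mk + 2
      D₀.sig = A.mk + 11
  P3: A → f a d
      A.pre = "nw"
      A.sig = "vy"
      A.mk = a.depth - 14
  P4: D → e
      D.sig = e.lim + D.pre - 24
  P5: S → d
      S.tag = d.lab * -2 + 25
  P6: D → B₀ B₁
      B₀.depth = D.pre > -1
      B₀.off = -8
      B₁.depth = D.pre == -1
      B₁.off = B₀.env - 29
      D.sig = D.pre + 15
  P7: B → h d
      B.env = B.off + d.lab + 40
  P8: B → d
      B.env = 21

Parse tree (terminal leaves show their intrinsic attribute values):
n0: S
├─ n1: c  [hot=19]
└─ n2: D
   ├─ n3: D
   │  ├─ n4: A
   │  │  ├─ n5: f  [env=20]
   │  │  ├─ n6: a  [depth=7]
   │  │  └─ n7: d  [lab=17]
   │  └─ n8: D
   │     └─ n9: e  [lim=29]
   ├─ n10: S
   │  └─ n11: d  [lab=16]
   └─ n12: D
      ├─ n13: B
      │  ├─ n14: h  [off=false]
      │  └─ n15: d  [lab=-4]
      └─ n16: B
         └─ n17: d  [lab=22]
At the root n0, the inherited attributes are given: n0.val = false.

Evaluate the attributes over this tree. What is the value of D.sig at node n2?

28

1. n0.val = false  [given at root]
2. n1.hot = 19  [terminal]
3. n2.pre = 13  [c.hot - 6]
4. n3.pre = 28  [D₀.pre * -2 + 54]
5. n5.env = 20  [terminal]
6. n6.depth = 7  [terminal]
7. n7.lab = 17  [terminal]
8. n4.pre = "nw"  ["nw"]
9. n4.sig = "vy"  ["vy"]
10. n4.mk = -7  [a.depth - 14]
11. n8.pre = -5  [A.mk + 2]
12. n9.lim = 29  [terminal]
13. n8.sig = 0  [e.lim + D.pre - 24]
14. n3.sig = 4  [A.mk + 11]
15. n10.val = false  [false]
16. n11.lab = 16  [terminal]
17. n10.tag = -7  [d.lab * -2 + 25]
18. n12.pre = -1  [D₀.pre + S.tag - 7]
19. n13.depth = false  [D.pre > -1]
20. n13.off = -8  [-8]
21. n14.off = false  [terminal]
22. n15.lab = -4  [terminal]
23. n13.env = 28  [B.off + d.lab + 40]
24. n16.depth = true  [D.pre == -1]
25. n16.off = -1  [B₀.env - 29]
26. n17.lab = 22  [terminal]
27. n16.env = 21  [21]
28. n12.sig = 14  [D.pre + 15]
29. n2.sig = 28  [D₁.sig + 24]
30. n0.tag = -3  [D.sig * 3 - 87]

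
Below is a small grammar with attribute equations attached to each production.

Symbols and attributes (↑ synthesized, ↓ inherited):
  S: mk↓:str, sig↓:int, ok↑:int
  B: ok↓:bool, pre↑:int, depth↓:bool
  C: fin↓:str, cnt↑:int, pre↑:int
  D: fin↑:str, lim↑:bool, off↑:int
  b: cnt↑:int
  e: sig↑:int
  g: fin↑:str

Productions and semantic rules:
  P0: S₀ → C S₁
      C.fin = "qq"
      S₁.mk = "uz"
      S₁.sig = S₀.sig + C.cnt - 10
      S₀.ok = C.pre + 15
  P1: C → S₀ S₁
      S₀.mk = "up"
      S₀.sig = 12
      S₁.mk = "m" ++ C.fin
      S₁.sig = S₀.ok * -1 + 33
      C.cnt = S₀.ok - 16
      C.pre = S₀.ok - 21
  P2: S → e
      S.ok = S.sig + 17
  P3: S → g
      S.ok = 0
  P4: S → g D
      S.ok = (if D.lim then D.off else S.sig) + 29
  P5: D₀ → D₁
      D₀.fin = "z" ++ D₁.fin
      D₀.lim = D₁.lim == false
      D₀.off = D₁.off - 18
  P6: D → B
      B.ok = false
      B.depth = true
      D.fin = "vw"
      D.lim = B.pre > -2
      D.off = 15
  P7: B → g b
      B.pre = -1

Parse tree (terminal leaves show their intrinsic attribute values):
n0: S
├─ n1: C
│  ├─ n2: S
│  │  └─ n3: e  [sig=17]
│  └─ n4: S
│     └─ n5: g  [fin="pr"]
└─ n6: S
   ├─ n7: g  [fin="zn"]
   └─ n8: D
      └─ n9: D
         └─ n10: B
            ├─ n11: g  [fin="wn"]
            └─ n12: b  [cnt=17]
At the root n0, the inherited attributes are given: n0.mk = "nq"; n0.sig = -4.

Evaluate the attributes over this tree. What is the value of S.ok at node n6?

28

1. n0.mk = "nq"  [given at root]
2. n0.sig = -4  [given at root]
3. n1.fin = "qq"  ["qq"]
4. n2.mk = "up"  ["up"]
5. n2.sig = 12  [12]
6. n3.sig = 17  [terminal]
7. n2.ok = 29  [S.sig + 17]
8. n4.mk = "mqq"  ["m" ++ C.fin]
9. n4.sig = 4  [S₀.ok * -1 + 33]
10. n5.fin = "pr"  [terminal]
11. n4.ok = 0  [0]
12. n1.cnt = 13  [S₀.ok - 16]
13. n1.pre = 8  [S₀.ok - 21]
14. n6.mk = "uz"  ["uz"]
15. n6.sig = -1  [S₀.sig + C.cnt - 10]
16. n7.fin = "zn"  [terminal]
17. n10.ok = false  [false]
18. n10.depth = true  [true]
19. n11.fin = "wn"  [terminal]
20. n12.cnt = 17  [terminal]
21. n10.pre = -1  [-1]
22. n9.fin = "vw"  ["vw"]
23. n9.lim = true  [B.pre > -2]
24. n9.off = 15  [15]
25. n8.fin = "zvw"  ["z" ++ D₁.fin]
26. n8.lim = false  [D₁.lim == false]
27. n8.off = -3  [D₁.off - 18]
28. n6.ok = 28  [(if D.lim then D.off else S.sig) + 29]
29. n0.ok = 23  [C.pre + 15]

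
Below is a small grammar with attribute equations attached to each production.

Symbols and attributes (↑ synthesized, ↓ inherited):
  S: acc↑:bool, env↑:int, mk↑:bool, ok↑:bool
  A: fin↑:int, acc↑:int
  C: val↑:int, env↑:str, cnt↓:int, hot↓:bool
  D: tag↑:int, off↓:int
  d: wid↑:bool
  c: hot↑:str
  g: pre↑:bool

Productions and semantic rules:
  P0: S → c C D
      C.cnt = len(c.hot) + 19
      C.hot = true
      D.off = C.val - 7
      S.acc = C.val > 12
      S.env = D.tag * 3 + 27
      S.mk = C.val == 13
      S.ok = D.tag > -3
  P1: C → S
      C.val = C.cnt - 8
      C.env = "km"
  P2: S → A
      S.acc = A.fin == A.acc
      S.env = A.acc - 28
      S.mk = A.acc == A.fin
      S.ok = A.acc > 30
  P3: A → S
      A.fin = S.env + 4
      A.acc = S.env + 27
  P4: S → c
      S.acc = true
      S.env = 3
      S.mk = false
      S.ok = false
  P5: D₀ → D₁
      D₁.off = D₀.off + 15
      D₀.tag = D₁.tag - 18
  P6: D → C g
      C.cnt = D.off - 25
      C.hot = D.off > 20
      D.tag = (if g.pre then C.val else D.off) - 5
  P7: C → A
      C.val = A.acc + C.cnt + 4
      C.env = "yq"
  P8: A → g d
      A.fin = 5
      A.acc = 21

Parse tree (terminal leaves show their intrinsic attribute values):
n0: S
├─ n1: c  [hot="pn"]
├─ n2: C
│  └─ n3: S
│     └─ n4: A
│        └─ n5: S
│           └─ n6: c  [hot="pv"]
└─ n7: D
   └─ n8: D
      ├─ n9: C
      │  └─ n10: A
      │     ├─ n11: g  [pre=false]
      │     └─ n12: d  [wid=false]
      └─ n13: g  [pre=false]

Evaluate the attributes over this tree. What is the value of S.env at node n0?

21

1. n1.hot = "pn"  [terminal]
2. n2.cnt = 21  [len(c.hot) + 19]
3. n2.hot = true  [true]
4. n6.hot = "pv"  [terminal]
5. n5.acc = true  [true]
6. n5.env = 3  [3]
7. n5.mk = false  [false]
8. n5.ok = false  [false]
9. n4.fin = 7  [S.env + 4]
10. n4.acc = 30  [S.env + 27]
11. n3.acc = false  [A.fin == A.acc]
12. n3.env = 2  [A.acc - 28]
13. n3.mk = false  [A.acc == A.fin]
14. n3.ok = false  [A.acc > 30]
15. n2.val = 13  [C.cnt - 8]
16. n2.env = "km"  ["km"]
17. n7.off = 6  [C.val - 7]
18. n8.off = 21  [D₀.off + 15]
19. n9.cnt = -4  [D.off - 25]
20. n9.hot = true  [D.off > 20]
21. n11.pre = false  [terminal]
22. n12.wid = false  [terminal]
23. n10.fin = 5  [5]
24. n10.acc = 21  [21]
25. n9.val = 21  [A.acc + C.cnt + 4]
26. n9.env = "yq"  ["yq"]
27. n13.pre = false  [terminal]
28. n8.tag = 16  [(if g.pre then C.val else D.off) - 5]
29. n7.tag = -2  [D₁.tag - 18]
30. n0.acc = true  [C.val > 12]
31. n0.env = 21  [D.tag * 3 + 27]
32. n0.mk = true  [C.val == 13]
33. n0.ok = true  [D.tag > -3]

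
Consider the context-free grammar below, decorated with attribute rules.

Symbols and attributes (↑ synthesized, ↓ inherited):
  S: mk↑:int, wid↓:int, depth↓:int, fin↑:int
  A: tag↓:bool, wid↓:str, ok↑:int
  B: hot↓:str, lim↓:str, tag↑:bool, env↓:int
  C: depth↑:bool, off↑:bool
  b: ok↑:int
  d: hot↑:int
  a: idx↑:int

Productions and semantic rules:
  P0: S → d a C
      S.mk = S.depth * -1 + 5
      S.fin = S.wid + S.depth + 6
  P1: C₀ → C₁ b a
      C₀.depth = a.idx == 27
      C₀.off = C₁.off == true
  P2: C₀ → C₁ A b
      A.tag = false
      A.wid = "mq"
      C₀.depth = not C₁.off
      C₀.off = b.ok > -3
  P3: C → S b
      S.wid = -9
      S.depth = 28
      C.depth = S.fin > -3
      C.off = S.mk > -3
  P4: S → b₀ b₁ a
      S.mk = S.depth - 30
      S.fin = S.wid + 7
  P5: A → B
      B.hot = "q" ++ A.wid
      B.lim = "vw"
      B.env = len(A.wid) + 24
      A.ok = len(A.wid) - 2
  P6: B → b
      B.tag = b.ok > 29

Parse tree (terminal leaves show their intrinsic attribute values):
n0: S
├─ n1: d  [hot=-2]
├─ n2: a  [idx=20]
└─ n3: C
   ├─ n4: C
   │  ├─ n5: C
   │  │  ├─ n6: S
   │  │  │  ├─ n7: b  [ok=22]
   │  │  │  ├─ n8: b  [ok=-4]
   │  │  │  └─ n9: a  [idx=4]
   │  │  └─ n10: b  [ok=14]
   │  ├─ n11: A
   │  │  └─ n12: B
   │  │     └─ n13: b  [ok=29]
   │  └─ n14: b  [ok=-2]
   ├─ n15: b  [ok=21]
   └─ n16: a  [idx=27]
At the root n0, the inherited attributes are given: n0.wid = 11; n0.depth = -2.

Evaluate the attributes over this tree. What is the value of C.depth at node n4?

1. n0.wid = 11  [given at root]
2. n0.depth = -2  [given at root]
3. n1.hot = -2  [terminal]
4. n2.idx = 20  [terminal]
5. n6.wid = -9  [-9]
6. n6.depth = 28  [28]
7. n7.ok = 22  [terminal]
8. n8.ok = -4  [terminal]
9. n9.idx = 4  [terminal]
10. n6.mk = -2  [S.depth - 30]
11. n6.fin = -2  [S.wid + 7]
12. n10.ok = 14  [terminal]
13. n5.depth = true  [S.fin > -3]
14. n5.off = true  [S.mk > -3]
15. n11.tag = false  [false]
16. n11.wid = "mq"  ["mq"]
17. n12.hot = "qmq"  ["q" ++ A.wid]
18. n12.lim = "vw"  ["vw"]
19. n12.env = 26  [len(A.wid) + 24]
20. n13.ok = 29  [terminal]
21. n12.tag = false  [b.ok > 29]
22. n11.ok = 0  [len(A.wid) - 2]
23. n14.ok = -2  [terminal]
24. n4.depth = false  [not C₁.off]
25. n4.off = true  [b.ok > -3]
26. n15.ok = 21  [terminal]
27. n16.idx = 27  [terminal]
28. n3.depth = true  [a.idx == 27]
29. n3.off = true  [C₁.off == true]
30. n0.mk = 7  [S.depth * -1 + 5]
31. n0.fin = 15  [S.wid + S.depth + 6]

false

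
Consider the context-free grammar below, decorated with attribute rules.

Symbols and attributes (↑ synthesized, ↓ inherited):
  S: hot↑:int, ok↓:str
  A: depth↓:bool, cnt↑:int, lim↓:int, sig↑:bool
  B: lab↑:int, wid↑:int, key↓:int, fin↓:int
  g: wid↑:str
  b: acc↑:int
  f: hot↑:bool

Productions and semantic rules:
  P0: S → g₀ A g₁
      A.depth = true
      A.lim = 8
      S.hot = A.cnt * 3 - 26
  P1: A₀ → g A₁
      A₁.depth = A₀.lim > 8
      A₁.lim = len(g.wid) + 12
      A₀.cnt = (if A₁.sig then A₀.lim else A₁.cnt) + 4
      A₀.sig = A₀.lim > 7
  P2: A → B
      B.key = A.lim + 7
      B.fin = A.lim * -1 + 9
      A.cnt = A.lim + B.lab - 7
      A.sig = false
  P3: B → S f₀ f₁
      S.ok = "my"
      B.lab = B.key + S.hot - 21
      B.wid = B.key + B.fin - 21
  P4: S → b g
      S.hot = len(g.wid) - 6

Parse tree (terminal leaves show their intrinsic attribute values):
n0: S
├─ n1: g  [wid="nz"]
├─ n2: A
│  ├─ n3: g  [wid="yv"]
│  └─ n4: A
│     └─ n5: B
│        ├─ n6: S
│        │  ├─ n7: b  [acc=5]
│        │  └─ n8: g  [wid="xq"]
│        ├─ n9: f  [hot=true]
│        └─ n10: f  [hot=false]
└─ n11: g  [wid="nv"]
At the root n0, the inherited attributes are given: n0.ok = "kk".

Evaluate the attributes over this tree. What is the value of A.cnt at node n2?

7

1. n0.ok = "kk"  [given at root]
2. n1.wid = "nz"  [terminal]
3. n2.depth = true  [true]
4. n2.lim = 8  [8]
5. n3.wid = "yv"  [terminal]
6. n4.depth = false  [A₀.lim > 8]
7. n4.lim = 14  [len(g.wid) + 12]
8. n5.key = 21  [A.lim + 7]
9. n5.fin = -5  [A.lim * -1 + 9]
10. n6.ok = "my"  ["my"]
11. n7.acc = 5  [terminal]
12. n8.wid = "xq"  [terminal]
13. n6.hot = -4  [len(g.wid) - 6]
14. n9.hot = true  [terminal]
15. n10.hot = false  [terminal]
16. n5.lab = -4  [B.key + S.hot - 21]
17. n5.wid = -5  [B.key + B.fin - 21]
18. n4.cnt = 3  [A.lim + B.lab - 7]
19. n4.sig = false  [false]
20. n2.cnt = 7  [(if A₁.sig then A₀.lim else A₁.cnt) + 4]
21. n2.sig = true  [A₀.lim > 7]
22. n11.wid = "nv"  [terminal]
23. n0.hot = -5  [A.cnt * 3 - 26]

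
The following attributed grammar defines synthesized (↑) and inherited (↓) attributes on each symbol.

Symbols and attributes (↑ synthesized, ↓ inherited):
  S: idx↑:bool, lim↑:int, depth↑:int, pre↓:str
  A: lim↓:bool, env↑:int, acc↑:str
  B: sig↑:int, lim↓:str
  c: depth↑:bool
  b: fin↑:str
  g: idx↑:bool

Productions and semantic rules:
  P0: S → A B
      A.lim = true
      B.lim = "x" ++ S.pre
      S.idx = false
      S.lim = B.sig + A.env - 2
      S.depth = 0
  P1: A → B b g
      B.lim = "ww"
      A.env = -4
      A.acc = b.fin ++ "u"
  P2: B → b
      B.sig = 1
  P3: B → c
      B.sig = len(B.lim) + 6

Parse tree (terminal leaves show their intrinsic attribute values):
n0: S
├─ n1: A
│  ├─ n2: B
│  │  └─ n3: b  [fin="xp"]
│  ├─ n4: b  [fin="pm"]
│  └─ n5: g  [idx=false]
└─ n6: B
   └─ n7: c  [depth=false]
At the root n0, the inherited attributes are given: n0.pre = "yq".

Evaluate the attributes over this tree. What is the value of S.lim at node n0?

1. n0.pre = "yq"  [given at root]
2. n1.lim = true  [true]
3. n2.lim = "ww"  ["ww"]
4. n3.fin = "xp"  [terminal]
5. n2.sig = 1  [1]
6. n4.fin = "pm"  [terminal]
7. n5.idx = false  [terminal]
8. n1.env = -4  [-4]
9. n1.acc = "pmu"  [b.fin ++ "u"]
10. n6.lim = "xyq"  ["x" ++ S.pre]
11. n7.depth = false  [terminal]
12. n6.sig = 9  [len(B.lim) + 6]
13. n0.idx = false  [false]
14. n0.lim = 3  [B.sig + A.env - 2]
15. n0.depth = 0  [0]

3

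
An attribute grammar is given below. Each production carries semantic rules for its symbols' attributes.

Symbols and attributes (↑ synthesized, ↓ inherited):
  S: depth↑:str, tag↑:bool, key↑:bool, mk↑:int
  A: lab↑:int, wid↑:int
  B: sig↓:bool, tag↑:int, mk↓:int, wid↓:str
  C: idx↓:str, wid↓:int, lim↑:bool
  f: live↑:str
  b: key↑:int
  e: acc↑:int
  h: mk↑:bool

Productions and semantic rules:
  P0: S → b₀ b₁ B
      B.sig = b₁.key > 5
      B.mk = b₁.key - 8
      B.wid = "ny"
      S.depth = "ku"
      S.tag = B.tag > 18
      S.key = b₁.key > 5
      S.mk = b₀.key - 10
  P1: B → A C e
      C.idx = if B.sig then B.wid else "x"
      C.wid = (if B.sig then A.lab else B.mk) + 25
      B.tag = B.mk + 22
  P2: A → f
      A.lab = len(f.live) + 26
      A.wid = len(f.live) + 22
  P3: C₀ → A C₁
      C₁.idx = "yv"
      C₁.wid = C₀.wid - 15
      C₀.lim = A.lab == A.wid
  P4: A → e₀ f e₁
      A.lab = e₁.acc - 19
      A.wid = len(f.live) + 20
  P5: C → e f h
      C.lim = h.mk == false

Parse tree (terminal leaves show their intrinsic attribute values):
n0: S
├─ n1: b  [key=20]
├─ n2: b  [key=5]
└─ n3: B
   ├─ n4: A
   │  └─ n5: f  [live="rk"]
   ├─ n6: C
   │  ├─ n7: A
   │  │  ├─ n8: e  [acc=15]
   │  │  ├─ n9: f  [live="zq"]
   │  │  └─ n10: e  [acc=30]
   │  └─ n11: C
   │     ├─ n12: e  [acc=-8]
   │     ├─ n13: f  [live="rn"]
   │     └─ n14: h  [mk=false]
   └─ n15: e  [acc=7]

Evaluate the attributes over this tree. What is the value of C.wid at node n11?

1. n1.key = 20  [terminal]
2. n2.key = 5  [terminal]
3. n3.sig = false  [b₁.key > 5]
4. n3.mk = -3  [b₁.key - 8]
5. n3.wid = "ny"  ["ny"]
6. n5.live = "rk"  [terminal]
7. n4.lab = 28  [len(f.live) + 26]
8. n4.wid = 24  [len(f.live) + 22]
9. n6.idx = "x"  [if B.sig then B.wid else "x"]
10. n6.wid = 22  [(if B.sig then A.lab else B.mk) + 25]
11. n8.acc = 15  [terminal]
12. n9.live = "zq"  [terminal]
13. n10.acc = 30  [terminal]
14. n7.lab = 11  [e₁.acc - 19]
15. n7.wid = 22  [len(f.live) + 20]
16. n11.idx = "yv"  ["yv"]
17. n11.wid = 7  [C₀.wid - 15]
18. n12.acc = -8  [terminal]
19. n13.live = "rn"  [terminal]
20. n14.mk = false  [terminal]
21. n11.lim = true  [h.mk == false]
22. n6.lim = false  [A.lab == A.wid]
23. n15.acc = 7  [terminal]
24. n3.tag = 19  [B.mk + 22]
25. n0.depth = "ku"  ["ku"]
26. n0.tag = true  [B.tag > 18]
27. n0.key = false  [b₁.key > 5]
28. n0.mk = 10  [b₀.key - 10]

7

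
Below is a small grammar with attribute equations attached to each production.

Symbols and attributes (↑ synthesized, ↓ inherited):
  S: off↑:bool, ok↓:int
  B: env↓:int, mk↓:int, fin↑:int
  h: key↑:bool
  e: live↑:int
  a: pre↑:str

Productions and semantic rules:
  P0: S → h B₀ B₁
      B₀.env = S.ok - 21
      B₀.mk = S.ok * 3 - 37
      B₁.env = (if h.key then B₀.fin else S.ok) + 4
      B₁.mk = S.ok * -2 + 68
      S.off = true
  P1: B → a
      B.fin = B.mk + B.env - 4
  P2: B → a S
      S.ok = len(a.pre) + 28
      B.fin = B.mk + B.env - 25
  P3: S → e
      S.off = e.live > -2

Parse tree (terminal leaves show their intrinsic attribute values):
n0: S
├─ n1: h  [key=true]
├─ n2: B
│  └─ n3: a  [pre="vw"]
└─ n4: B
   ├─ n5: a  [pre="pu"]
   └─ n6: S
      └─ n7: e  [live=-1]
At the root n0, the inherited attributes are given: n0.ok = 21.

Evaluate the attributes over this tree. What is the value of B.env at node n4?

26

1. n0.ok = 21  [given at root]
2. n1.key = true  [terminal]
3. n2.env = 0  [S.ok - 21]
4. n2.mk = 26  [S.ok * 3 - 37]
5. n3.pre = "vw"  [terminal]
6. n2.fin = 22  [B.mk + B.env - 4]
7. n4.env = 26  [(if h.key then B₀.fin else S.ok) + 4]
8. n4.mk = 26  [S.ok * -2 + 68]
9. n5.pre = "pu"  [terminal]
10. n6.ok = 30  [len(a.pre) + 28]
11. n7.live = -1  [terminal]
12. n6.off = true  [e.live > -2]
13. n4.fin = 27  [B.mk + B.env - 25]
14. n0.off = true  [true]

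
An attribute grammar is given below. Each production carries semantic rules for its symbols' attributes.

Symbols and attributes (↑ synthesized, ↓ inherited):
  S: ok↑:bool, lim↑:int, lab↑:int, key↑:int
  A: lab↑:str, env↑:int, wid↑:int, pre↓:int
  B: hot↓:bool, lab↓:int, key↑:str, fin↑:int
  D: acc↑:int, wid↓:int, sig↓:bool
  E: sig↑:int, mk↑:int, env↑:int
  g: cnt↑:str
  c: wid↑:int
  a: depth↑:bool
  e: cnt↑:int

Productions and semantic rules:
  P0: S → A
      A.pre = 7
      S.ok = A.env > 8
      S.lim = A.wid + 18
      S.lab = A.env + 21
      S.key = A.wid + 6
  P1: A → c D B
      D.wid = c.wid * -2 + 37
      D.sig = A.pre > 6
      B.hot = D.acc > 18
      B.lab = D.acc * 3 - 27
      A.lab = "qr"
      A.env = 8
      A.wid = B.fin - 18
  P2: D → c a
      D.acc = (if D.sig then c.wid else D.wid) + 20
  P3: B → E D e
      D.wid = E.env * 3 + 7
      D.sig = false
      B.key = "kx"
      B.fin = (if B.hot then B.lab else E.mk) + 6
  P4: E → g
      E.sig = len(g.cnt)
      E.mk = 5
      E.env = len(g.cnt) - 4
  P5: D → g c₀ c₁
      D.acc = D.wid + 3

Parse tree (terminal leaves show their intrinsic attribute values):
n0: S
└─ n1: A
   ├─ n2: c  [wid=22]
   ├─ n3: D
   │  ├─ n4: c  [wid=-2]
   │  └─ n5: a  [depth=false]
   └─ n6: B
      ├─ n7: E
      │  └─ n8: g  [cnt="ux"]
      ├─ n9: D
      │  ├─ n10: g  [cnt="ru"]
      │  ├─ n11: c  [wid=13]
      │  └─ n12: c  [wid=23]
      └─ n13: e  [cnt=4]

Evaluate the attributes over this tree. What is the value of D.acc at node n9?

4

1. n1.pre = 7  [7]
2. n2.wid = 22  [terminal]
3. n3.wid = -7  [c.wid * -2 + 37]
4. n3.sig = true  [A.pre > 6]
5. n4.wid = -2  [terminal]
6. n5.depth = false  [terminal]
7. n3.acc = 18  [(if D.sig then c.wid else D.wid) + 20]
8. n6.hot = false  [D.acc > 18]
9. n6.lab = 27  [D.acc * 3 - 27]
10. n8.cnt = "ux"  [terminal]
11. n7.sig = 2  [len(g.cnt)]
12. n7.mk = 5  [5]
13. n7.env = -2  [len(g.cnt) - 4]
14. n9.wid = 1  [E.env * 3 + 7]
15. n9.sig = false  [false]
16. n10.cnt = "ru"  [terminal]
17. n11.wid = 13  [terminal]
18. n12.wid = 23  [terminal]
19. n9.acc = 4  [D.wid + 3]
20. n13.cnt = 4  [terminal]
21. n6.key = "kx"  ["kx"]
22. n6.fin = 11  [(if B.hot then B.lab else E.mk) + 6]
23. n1.lab = "qr"  ["qr"]
24. n1.env = 8  [8]
25. n1.wid = -7  [B.fin - 18]
26. n0.ok = false  [A.env > 8]
27. n0.lim = 11  [A.wid + 18]
28. n0.lab = 29  [A.env + 21]
29. n0.key = -1  [A.wid + 6]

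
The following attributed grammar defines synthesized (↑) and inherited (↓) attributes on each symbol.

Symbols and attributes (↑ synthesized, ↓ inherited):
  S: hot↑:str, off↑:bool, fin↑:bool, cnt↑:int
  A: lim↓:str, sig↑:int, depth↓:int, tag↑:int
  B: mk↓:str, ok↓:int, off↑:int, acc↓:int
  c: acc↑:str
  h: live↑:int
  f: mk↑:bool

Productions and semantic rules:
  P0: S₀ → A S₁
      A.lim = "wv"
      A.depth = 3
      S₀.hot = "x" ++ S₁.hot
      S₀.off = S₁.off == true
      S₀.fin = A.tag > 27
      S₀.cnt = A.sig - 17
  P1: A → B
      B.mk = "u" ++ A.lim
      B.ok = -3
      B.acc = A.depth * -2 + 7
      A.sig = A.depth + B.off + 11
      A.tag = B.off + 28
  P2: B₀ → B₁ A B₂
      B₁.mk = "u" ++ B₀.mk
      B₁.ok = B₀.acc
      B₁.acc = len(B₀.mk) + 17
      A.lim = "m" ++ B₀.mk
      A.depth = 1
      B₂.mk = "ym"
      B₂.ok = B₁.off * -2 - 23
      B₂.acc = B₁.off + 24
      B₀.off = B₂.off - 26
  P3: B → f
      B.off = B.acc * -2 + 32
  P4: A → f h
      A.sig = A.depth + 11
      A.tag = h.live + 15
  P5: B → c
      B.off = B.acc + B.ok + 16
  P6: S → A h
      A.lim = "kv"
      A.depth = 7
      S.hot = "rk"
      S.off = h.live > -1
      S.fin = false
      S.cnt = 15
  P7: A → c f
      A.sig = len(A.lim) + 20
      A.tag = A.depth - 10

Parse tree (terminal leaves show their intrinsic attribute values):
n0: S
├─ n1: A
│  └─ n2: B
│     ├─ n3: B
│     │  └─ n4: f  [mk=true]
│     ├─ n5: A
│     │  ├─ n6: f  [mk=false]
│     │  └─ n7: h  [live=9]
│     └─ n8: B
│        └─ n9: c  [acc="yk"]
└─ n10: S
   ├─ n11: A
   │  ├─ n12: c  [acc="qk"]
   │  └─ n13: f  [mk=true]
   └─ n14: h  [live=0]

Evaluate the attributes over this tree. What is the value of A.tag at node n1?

1. n1.lim = "wv"  ["wv"]
2. n1.depth = 3  [3]
3. n2.mk = "uwv"  ["u" ++ A.lim]
4. n2.ok = -3  [-3]
5. n2.acc = 1  [A.depth * -2 + 7]
6. n3.mk = "uuwv"  ["u" ++ B₀.mk]
7. n3.ok = 1  [B₀.acc]
8. n3.acc = 20  [len(B₀.mk) + 17]
9. n4.mk = true  [terminal]
10. n3.off = -8  [B.acc * -2 + 32]
11. n5.lim = "muwv"  ["m" ++ B₀.mk]
12. n5.depth = 1  [1]
13. n6.mk = false  [terminal]
14. n7.live = 9  [terminal]
15. n5.sig = 12  [A.depth + 11]
16. n5.tag = 24  [h.live + 15]
17. n8.mk = "ym"  ["ym"]
18. n8.ok = -7  [B₁.off * -2 - 23]
19. n8.acc = 16  [B₁.off + 24]
20. n9.acc = "yk"  [terminal]
21. n8.off = 25  [B.acc + B.ok + 16]
22. n2.off = -1  [B₂.off - 26]
23. n1.sig = 13  [A.depth + B.off + 11]
24. n1.tag = 27  [B.off + 28]
25. n11.lim = "kv"  ["kv"]
26. n11.depth = 7  [7]
27. n12.acc = "qk"  [terminal]
28. n13.mk = true  [terminal]
29. n11.sig = 22  [len(A.lim) + 20]
30. n11.tag = -3  [A.depth - 10]
31. n14.live = 0  [terminal]
32. n10.hot = "rk"  ["rk"]
33. n10.off = true  [h.live > -1]
34. n10.fin = false  [false]
35. n10.cnt = 15  [15]
36. n0.hot = "xrk"  ["x" ++ S₁.hot]
37. n0.off = true  [S₁.off == true]
38. n0.fin = false  [A.tag > 27]
39. n0.cnt = -4  [A.sig - 17]

27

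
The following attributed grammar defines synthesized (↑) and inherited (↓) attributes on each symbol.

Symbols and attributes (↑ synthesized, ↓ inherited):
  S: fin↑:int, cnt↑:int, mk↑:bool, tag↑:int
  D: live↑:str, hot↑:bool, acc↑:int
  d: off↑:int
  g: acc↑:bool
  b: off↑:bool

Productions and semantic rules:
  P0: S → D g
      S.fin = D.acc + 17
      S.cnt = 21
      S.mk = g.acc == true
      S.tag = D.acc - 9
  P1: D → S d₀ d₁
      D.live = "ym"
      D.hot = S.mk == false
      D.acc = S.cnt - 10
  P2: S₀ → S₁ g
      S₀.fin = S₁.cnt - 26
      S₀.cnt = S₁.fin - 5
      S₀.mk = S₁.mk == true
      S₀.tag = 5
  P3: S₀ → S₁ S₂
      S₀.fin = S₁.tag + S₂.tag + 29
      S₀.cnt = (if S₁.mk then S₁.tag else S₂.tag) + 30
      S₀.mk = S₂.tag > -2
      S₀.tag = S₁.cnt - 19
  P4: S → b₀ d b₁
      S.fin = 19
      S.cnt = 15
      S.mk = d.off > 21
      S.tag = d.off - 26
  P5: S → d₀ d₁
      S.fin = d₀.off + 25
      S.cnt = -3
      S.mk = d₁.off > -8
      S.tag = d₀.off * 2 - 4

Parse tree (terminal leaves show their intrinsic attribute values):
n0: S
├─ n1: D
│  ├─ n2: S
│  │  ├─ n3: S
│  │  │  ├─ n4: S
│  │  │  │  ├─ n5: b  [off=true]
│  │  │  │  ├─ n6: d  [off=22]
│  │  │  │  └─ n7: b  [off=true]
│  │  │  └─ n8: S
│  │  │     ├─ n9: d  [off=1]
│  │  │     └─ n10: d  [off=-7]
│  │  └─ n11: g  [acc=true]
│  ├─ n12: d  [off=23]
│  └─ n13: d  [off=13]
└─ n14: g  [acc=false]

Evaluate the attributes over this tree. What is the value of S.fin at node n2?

0

1. n5.off = true  [terminal]
2. n6.off = 22  [terminal]
3. n7.off = true  [terminal]
4. n4.fin = 19  [19]
5. n4.cnt = 15  [15]
6. n4.mk = true  [d.off > 21]
7. n4.tag = -4  [d.off - 26]
8. n9.off = 1  [terminal]
9. n10.off = -7  [terminal]
10. n8.fin = 26  [d₀.off + 25]
11. n8.cnt = -3  [-3]
12. n8.mk = true  [d₁.off > -8]
13. n8.tag = -2  [d₀.off * 2 - 4]
14. n3.fin = 23  [S₁.tag + S₂.tag + 29]
15. n3.cnt = 26  [(if S₁.mk then S₁.tag else S₂.tag) + 30]
16. n3.mk = false  [S₂.tag > -2]
17. n3.tag = -4  [S₁.cnt - 19]
18. n11.acc = true  [terminal]
19. n2.fin = 0  [S₁.cnt - 26]
20. n2.cnt = 18  [S₁.fin - 5]
21. n2.mk = false  [S₁.mk == true]
22. n2.tag = 5  [5]
23. n12.off = 23  [terminal]
24. n13.off = 13  [terminal]
25. n1.live = "ym"  ["ym"]
26. n1.hot = true  [S.mk == false]
27. n1.acc = 8  [S.cnt - 10]
28. n14.acc = false  [terminal]
29. n0.fin = 25  [D.acc + 17]
30. n0.cnt = 21  [21]
31. n0.mk = false  [g.acc == true]
32. n0.tag = -1  [D.acc - 9]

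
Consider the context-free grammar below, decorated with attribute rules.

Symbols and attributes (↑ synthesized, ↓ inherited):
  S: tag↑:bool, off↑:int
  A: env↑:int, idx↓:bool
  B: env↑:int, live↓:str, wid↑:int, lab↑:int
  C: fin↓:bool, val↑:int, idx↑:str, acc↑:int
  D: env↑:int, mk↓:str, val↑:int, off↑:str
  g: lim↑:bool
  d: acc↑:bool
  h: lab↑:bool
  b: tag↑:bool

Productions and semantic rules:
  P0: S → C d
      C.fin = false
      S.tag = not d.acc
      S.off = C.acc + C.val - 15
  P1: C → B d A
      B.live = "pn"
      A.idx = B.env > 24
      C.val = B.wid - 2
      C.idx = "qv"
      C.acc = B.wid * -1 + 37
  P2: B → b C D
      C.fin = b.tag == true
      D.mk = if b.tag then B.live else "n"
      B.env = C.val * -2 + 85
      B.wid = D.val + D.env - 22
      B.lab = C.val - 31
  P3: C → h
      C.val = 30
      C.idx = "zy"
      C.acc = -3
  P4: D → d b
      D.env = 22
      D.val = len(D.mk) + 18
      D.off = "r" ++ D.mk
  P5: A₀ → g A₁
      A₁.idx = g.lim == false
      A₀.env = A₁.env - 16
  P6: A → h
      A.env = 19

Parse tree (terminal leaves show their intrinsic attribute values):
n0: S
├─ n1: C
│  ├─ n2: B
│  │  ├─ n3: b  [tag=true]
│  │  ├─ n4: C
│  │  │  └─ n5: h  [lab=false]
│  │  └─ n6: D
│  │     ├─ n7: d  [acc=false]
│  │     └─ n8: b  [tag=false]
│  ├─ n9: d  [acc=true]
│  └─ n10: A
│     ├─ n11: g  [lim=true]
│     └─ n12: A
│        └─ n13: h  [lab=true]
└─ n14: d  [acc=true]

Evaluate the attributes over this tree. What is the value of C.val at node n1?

1. n1.fin = false  [false]
2. n2.live = "pn"  ["pn"]
3. n3.tag = true  [terminal]
4. n4.fin = true  [b.tag == true]
5. n5.lab = false  [terminal]
6. n4.val = 30  [30]
7. n4.idx = "zy"  ["zy"]
8. n4.acc = -3  [-3]
9. n6.mk = "pn"  [if b.tag then B.live else "n"]
10. n7.acc = false  [terminal]
11. n8.tag = false  [terminal]
12. n6.env = 22  [22]
13. n6.val = 20  [len(D.mk) + 18]
14. n6.off = "rpn"  ["r" ++ D.mk]
15. n2.env = 25  [C.val * -2 + 85]
16. n2.wid = 20  [D.val + D.env - 22]
17. n2.lab = -1  [C.val - 31]
18. n9.acc = true  [terminal]
19. n10.idx = true  [B.env > 24]
20. n11.lim = true  [terminal]
21. n12.idx = false  [g.lim == false]
22. n13.lab = true  [terminal]
23. n12.env = 19  [19]
24. n10.env = 3  [A₁.env - 16]
25. n1.val = 18  [B.wid - 2]
26. n1.idx = "qv"  ["qv"]
27. n1.acc = 17  [B.wid * -1 + 37]
28. n14.acc = true  [terminal]
29. n0.tag = false  [not d.acc]
30. n0.off = 20  [C.acc + C.val - 15]

18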